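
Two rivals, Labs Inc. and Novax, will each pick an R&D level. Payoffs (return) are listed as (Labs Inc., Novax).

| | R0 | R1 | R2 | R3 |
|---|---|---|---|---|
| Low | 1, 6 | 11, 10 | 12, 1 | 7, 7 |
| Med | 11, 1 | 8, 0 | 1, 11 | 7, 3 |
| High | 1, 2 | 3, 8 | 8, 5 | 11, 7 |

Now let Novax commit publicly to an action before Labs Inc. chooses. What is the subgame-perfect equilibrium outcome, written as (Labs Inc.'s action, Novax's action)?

Solve by backward induction (Novax leads).
- R0 → Labs Inc. plays Med (best of 1, 11, 1); Novax gets 1.
- R1 → Labs Inc. plays Low (best of 11, 8, 3); Novax gets 10.
- R2 → Labs Inc. plays Low (best of 12, 1, 8); Novax gets 1.
- R3 → Labs Inc. plays High (best of 7, 7, 11); Novax gets 7.
Among 1, 10, 1, 7, the best is 10 at R1. Subgame-perfect outcome: (Low, R1) with payoffs (11, 10).

(Low, R1)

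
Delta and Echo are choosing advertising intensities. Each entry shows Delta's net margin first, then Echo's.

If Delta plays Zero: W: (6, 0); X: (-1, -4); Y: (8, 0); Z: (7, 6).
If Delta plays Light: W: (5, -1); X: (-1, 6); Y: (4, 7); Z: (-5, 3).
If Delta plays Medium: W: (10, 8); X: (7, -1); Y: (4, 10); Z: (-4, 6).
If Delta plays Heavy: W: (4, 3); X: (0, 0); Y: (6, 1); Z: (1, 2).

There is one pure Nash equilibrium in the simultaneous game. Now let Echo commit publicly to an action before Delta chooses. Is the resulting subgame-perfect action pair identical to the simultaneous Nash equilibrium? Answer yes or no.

Work backward from Delta's decision.
- W: BR = Medium, leader payoff 8.
- X: BR = Medium, leader payoff -1.
- Y: BR = Zero, leader payoff 0.
- Z: BR = Zero, leader payoff 6.
Maximizing over 8, -1, 0, 6, Echo chooses W. Subgame-perfect outcome: (Medium, W) with payoffs (10, 8).
Under simultaneous play:
Delta's best replies: W→Medium; X→Medium; Y→Zero; Z→Zero.
Echo's best replies: Zero→Z; Light→Y; Medium→Y; Heavy→W.
Only (Zero, Z) has each player best-responding; Nash payoffs (7, 6).
Sequential outcome (Medium, W) differs from the Nash profile (Zero, Z).

no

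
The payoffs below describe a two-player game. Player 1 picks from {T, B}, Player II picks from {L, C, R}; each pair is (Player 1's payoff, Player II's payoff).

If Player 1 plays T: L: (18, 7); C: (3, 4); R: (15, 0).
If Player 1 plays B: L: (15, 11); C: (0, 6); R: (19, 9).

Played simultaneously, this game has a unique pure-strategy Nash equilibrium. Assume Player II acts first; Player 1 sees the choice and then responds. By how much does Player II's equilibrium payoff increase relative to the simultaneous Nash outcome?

2

Backward induction with Player II moving first.
- L → Player 1 plays T (best of 18, 15); Player II gets 7.
- C → Player 1 plays T (best of 3, 0); Player II gets 4.
- R → Player 1 plays B (best of 15, 19); Player II gets 9.
Maximizing over 7, 4, 9, Player II chooses R. Subgame-perfect outcome: (B, R) with payoffs (19, 9).
For the simultaneous game, intersect best replies.
Player 1's best replies: L→T; C→T; R→B.
Player II's best replies: T→L; B→L.
Only (T, L) has each player best-responding; Nash payoffs (18, 7).
Player II's commitment gain: 9 − 7 = 2.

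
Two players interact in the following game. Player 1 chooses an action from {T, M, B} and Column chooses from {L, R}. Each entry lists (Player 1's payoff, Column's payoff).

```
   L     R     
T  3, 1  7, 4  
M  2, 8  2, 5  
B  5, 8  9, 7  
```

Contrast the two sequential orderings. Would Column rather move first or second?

first

If Player 1 leads: Column's best replies are T→R, M→L, B→L; Player 1's induced payoffs 7, 2, 5; outcome (T, R), payoffs (7, 4).
If Column leads: Player 1's best replies are L→B, R→B; Column's induced payoffs 8, 7; outcome (B, L), payoffs (5, 8).
Column gets 8 moving first and 4 moving second, so Column prefers to move first.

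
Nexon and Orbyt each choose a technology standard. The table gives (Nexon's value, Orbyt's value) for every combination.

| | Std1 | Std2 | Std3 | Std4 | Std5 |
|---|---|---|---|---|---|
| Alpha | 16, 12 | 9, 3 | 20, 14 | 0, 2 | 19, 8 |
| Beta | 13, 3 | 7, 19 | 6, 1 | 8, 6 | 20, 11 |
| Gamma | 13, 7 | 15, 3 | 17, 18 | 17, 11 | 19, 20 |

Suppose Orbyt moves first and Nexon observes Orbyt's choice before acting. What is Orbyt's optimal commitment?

Work backward from Nexon's decision.
- Std1: Nexon compares 16, 13, 13 and picks Alpha; Orbyt would get 12.
- Std2: Nexon compares 9, 7, 15 and picks Gamma; Orbyt would get 3.
- Std3: Nexon compares 20, 6, 17 and picks Alpha; Orbyt would get 14.
- Std4: Nexon compares 0, 8, 17 and picks Gamma; Orbyt would get 11.
- Std5: Nexon compares 19, 20, 19 and picks Beta; Orbyt would get 11.
Among 12, 3, 14, 11, 11, the best is 14 at Std3. Subgame-perfect outcome: (Alpha, Std3) with payoffs (20, 14).

Std3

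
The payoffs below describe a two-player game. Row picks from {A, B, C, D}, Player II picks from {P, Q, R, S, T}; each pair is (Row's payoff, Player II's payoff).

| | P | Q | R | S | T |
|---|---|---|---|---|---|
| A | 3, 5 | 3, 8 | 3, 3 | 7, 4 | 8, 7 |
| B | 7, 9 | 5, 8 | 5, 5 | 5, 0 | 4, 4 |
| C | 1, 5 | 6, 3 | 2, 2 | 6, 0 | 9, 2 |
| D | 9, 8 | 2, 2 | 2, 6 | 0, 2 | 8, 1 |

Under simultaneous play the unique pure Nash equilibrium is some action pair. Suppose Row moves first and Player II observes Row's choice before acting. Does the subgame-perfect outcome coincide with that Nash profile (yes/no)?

Work backward from Player II's decision.
- A: Player II compares 5, 8, 3, 4, 7 and picks Q; Row would get 3.
- B: Player II compares 9, 8, 5, 0, 4 and picks P; Row would get 7.
- C: Player II compares 5, 3, 2, 0, 2 and picks P; Row would get 1.
- D: Player II compares 8, 2, 6, 2, 1 and picks P; Row would get 9.
Row's induced payoffs are 3, 7, 1, 9, so Row commits to D. Subgame-perfect outcome: (D, P) with payoffs (9, 8).
Now find the simultaneous Nash equilibrium.
Row's best replies: P→D; Q→C; R→B; S→A; T→C.
Player II's best replies: A→Q; B→P; C→P; D→P.
Only (D, P) has each player best-responding; Nash payoffs (9, 8).
Sequential outcome (D, P) coincides with the Nash profile (D, P).

yes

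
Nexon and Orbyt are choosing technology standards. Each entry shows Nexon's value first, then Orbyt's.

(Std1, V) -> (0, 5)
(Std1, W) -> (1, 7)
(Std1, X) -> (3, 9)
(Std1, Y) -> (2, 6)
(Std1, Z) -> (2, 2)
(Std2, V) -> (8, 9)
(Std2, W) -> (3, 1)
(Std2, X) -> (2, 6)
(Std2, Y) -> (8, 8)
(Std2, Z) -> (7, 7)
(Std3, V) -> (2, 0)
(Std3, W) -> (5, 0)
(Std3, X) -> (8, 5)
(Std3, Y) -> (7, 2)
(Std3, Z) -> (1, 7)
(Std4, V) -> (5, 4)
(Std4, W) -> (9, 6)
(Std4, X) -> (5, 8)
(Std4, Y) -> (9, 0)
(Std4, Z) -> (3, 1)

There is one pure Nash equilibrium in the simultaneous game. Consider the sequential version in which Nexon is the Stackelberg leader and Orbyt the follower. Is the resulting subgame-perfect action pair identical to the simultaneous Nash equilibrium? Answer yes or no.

yes

Solve by backward induction (Nexon leads).
- Std1 → Orbyt plays X (best of 5, 7, 9, 6, 2); Nexon gets 3.
- Std2 → Orbyt plays V (best of 9, 1, 6, 8, 7); Nexon gets 8.
- Std3 → Orbyt plays Z (best of 0, 0, 5, 2, 7); Nexon gets 1.
- Std4 → Orbyt plays X (best of 4, 6, 8, 0, 1); Nexon gets 5.
Among 3, 8, 1, 5, the best is 8 at Std2. Subgame-perfect outcome: (Std2, V) with payoffs (8, 9).
For the simultaneous game, intersect best replies.
Nexon's best replies: V→Std2; W→Std4; X→Std3; Y→Std4; Z→Std2.
Orbyt's best replies: Std1→X; Std2→V; Std3→Z; Std4→X.
Only (Std2, V) has each player best-responding; Nash payoffs (8, 9).
Sequential outcome (Std2, V) coincides with the Nash profile (Std2, V).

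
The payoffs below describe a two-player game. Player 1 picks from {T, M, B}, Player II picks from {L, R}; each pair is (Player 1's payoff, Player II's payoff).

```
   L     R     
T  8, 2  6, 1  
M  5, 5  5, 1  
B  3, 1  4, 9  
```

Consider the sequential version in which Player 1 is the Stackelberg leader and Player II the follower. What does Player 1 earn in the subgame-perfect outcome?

8

Backward induction with Player 1 moving first.
- T: Player II compares 2, 1 and picks L; Player 1 would get 8.
- M: Player II compares 5, 1 and picks L; Player 1 would get 5.
- B: Player II compares 1, 9 and picks R; Player 1 would get 4.
Player 1's induced payoffs are 8, 5, 4, so Player 1 commits to T. Subgame-perfect outcome: (T, L) with payoffs (8, 2).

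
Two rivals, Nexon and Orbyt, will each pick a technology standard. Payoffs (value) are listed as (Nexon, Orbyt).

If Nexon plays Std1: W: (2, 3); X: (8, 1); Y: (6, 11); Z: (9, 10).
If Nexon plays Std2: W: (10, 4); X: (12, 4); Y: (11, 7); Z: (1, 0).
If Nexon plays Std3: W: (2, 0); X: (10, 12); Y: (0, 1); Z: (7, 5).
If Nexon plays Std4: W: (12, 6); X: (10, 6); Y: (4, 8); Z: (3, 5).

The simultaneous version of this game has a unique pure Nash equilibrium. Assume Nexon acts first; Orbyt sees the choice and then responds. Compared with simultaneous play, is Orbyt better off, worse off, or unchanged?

Backward induction with Nexon moving first.
- Std1: BR = Y, leader payoff 6.
- Std2: BR = Y, leader payoff 11.
- Std3: BR = X, leader payoff 10.
- Std4: BR = Y, leader payoff 4.
Nexon's induced payoffs are 6, 11, 10, 4, so Nexon commits to Std2. Subgame-perfect outcome: (Std2, Y) with payoffs (11, 7).
Under simultaneous play:
Nexon's best replies: W→Std4; X→Std2; Y→Std2; Z→Std1.
Orbyt's best replies: Std1→Y; Std2→Y; Std3→X; Std4→Y.
The unique mutual best reply is (Std2, Y), giving (11, 7).
Orbyt earns 7 sequentially versus 7 at the Nash outcome: unchanged.

unchanged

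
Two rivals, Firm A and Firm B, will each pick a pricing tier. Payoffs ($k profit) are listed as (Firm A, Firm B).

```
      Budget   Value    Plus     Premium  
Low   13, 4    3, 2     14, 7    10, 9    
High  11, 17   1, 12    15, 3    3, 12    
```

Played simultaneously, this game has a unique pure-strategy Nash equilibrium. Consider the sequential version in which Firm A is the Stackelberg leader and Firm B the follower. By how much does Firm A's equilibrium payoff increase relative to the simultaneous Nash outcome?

Solve by backward induction (Firm A leads).
- Low → Firm B plays Premium (best of 4, 2, 7, 9); Firm A gets 10.
- High → Firm B plays Budget (best of 17, 12, 3, 12); Firm A gets 11.
Among 10, 11, the best is 11 at High. Subgame-perfect outcome: (High, Budget) with payoffs (11, 17).
For the simultaneous game, intersect best replies.
Firm A's best replies: Budget→Low; Value→Low; Plus→High; Premium→Low.
Firm B's best replies: Low→Premium; High→Budget.
The unique mutual best reply is (Low, Premium), giving (10, 9).
Firm A's commitment gain: 11 − 10 = 1.

1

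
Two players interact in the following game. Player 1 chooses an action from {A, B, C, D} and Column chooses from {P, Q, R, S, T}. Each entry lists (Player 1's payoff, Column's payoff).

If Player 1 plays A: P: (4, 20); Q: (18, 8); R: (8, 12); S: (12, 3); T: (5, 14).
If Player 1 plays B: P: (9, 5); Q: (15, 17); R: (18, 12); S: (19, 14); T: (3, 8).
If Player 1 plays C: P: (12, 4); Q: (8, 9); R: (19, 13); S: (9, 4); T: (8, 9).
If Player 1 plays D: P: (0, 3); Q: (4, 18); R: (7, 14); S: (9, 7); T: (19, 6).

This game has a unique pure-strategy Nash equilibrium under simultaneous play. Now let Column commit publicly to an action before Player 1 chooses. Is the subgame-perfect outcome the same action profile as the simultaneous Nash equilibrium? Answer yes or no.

Player 1 best-responds to each possible Column move:
- P → Player 1 plays C (best of 4, 9, 12, 0); Column gets 4.
- Q → Player 1 plays A (best of 18, 15, 8, 4); Column gets 8.
- R → Player 1 plays C (best of 8, 18, 19, 7); Column gets 13.
- S → Player 1 plays B (best of 12, 19, 9, 9); Column gets 14.
- T → Player 1 plays D (best of 5, 3, 8, 19); Column gets 6.
Maximizing over 4, 8, 13, 14, 6, Column chooses S. Subgame-perfect outcome: (B, S) with payoffs (19, 14).
For the simultaneous game, intersect best replies.
Player 1's best replies: P→C; Q→A; R→C; S→B; T→D.
Column's best replies: A→P; B→Q; C→R; D→Q.
Only (C, R) has each player best-responding; Nash payoffs (19, 13).
Sequential outcome (B, S) differs from the Nash profile (C, R).

no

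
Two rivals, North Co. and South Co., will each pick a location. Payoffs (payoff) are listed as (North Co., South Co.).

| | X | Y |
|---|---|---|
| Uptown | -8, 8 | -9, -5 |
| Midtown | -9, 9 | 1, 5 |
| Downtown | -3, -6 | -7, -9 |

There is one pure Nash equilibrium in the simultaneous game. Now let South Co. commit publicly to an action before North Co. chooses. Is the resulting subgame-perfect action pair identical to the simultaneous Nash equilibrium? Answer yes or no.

North Co. best-responds to each possible South Co. move:
- X: BR = Downtown, leader payoff -6.
- Y: BR = Midtown, leader payoff 5.
South Co.'s induced payoffs are -6, 5, so South Co. commits to Y. Subgame-perfect outcome: (Midtown, Y) with payoffs (1, 5).
Now find the simultaneous Nash equilibrium.
North Co.'s best replies: X→Downtown; Y→Midtown.
South Co.'s best replies: Uptown→X; Midtown→X; Downtown→X.
Only (Downtown, X) has each player best-responding; Nash payoffs (-3, -6).
Sequential outcome (Midtown, Y) differs from the Nash profile (Downtown, X).

no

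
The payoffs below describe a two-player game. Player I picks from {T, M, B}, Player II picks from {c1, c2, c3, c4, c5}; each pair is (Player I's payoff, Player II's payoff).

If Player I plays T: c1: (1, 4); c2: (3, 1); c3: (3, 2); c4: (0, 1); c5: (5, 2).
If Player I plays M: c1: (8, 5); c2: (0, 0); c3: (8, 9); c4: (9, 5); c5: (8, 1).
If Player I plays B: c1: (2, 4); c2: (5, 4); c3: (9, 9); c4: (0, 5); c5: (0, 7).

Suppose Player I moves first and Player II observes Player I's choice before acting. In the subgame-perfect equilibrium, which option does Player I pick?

B

Player II best-responds to each possible Player I move:
- T: Player II compares 4, 1, 2, 1, 2 and picks c1; Player I would get 1.
- M: Player II compares 5, 0, 9, 5, 1 and picks c3; Player I would get 8.
- B: Player II compares 4, 4, 9, 5, 7 and picks c3; Player I would get 9.
Player I's induced payoffs are 1, 8, 9, so Player I commits to B. Subgame-perfect outcome: (B, c3) with payoffs (9, 9).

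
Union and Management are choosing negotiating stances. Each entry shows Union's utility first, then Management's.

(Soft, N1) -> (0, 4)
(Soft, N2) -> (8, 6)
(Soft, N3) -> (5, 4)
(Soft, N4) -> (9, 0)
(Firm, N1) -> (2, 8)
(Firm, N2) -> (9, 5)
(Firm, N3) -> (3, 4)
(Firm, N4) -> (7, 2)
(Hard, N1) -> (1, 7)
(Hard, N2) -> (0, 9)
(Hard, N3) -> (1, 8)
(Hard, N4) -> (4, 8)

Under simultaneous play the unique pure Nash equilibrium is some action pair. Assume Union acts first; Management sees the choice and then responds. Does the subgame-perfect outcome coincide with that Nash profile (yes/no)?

Solve by backward induction (Union leads).
- Soft: Management compares 4, 6, 4, 0 and picks N2; Union would get 8.
- Firm: Management compares 8, 5, 4, 2 and picks N1; Union would get 2.
- Hard: Management compares 7, 9, 8, 8 and picks N2; Union would get 0.
Maximizing over 8, 2, 0, Union chooses Soft. Subgame-perfect outcome: (Soft, N2) with payoffs (8, 6).
Under simultaneous play:
Union's best replies: N1→Firm; N2→Firm; N3→Soft; N4→Soft.
Management's best replies: Soft→N2; Firm→N1; Hard→N2.
Only (Firm, N1) has each player best-responding; Nash payoffs (2, 8).
Sequential outcome (Soft, N2) differs from the Nash profile (Firm, N1).

no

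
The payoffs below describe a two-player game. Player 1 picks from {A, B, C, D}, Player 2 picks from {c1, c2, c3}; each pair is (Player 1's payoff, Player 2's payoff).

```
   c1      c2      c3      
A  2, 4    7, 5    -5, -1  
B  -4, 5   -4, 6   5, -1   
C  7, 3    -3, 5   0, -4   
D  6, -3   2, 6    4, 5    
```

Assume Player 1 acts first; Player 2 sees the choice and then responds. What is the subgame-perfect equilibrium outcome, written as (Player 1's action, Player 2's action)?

Backward induction with Player 1 moving first.
- A: BR = c2, leader payoff 7.
- B: BR = c2, leader payoff -4.
- C: BR = c2, leader payoff -3.
- D: BR = c2, leader payoff 2.
Among 7, -4, -3, 2, the best is 7 at A. Subgame-perfect outcome: (A, c2) with payoffs (7, 5).

(A, c2)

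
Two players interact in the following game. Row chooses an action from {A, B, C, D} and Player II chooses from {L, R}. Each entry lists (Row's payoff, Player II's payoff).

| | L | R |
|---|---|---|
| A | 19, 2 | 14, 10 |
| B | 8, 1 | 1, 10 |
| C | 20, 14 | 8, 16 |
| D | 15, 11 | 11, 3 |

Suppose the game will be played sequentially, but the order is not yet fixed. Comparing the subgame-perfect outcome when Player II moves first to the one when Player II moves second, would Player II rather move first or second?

If Row leads: Player II's best replies are A→R, B→R, C→R, D→L; Row's induced payoffs 14, 1, 8, 15; outcome (D, L), payoffs (15, 11).
If Player II leads: Row's best replies are L→C, R→A; Player II's induced payoffs 14, 10; outcome (C, L), payoffs (20, 14).
Player II gets 14 moving first and 11 moving second, so Player II prefers to move first.

first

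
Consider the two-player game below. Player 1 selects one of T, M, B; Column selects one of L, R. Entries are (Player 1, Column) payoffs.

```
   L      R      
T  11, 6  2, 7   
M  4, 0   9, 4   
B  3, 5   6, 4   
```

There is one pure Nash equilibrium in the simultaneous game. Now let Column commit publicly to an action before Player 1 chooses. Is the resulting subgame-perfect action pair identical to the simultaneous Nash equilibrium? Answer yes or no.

no

Backward induction with Column moving first.
- L: BR = T, leader payoff 6.
- R: BR = M, leader payoff 4.
Maximizing over 6, 4, Column chooses L. Subgame-perfect outcome: (T, L) with payoffs (11, 6).
For the simultaneous game, intersect best replies.
Player 1's best replies: L→T; R→M.
Column's best replies: T→R; M→R; B→L.
Only (M, R) has each player best-responding; Nash payoffs (9, 4).
Sequential outcome (T, L) differs from the Nash profile (M, R).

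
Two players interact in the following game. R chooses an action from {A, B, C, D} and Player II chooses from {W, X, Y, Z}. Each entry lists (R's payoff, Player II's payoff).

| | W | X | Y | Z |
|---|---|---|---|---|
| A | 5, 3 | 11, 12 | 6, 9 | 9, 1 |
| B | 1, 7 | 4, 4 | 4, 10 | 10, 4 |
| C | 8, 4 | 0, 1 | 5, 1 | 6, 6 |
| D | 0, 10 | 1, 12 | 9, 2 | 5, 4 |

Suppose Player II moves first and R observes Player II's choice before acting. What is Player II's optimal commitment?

X

R best-responds to each possible Player II move:
- W → R plays C (best of 5, 1, 8, 0); Player II gets 4.
- X → R plays A (best of 11, 4, 0, 1); Player II gets 12.
- Y → R plays D (best of 6, 4, 5, 9); Player II gets 2.
- Z → R plays B (best of 9, 10, 6, 5); Player II gets 4.
Maximizing over 4, 12, 2, 4, Player II chooses X. Subgame-perfect outcome: (A, X) with payoffs (11, 12).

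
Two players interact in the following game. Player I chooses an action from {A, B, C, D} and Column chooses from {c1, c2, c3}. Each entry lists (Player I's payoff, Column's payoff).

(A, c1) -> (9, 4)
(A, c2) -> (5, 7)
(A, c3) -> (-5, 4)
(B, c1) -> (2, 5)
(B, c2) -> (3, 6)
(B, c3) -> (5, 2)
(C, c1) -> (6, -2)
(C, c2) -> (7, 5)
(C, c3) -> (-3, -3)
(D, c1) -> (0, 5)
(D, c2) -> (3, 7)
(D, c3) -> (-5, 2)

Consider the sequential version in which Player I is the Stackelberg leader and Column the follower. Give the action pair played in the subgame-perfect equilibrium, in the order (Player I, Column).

Work backward from Column's decision.
- A: Column compares 4, 7, 4 and picks c2; Player I would get 5.
- B: Column compares 5, 6, 2 and picks c2; Player I would get 3.
- C: Column compares -2, 5, -3 and picks c2; Player I would get 7.
- D: Column compares 5, 7, 2 and picks c2; Player I would get 3.
Maximizing over 5, 3, 7, 3, Player I chooses C. Subgame-perfect outcome: (C, c2) with payoffs (7, 5).

(C, c2)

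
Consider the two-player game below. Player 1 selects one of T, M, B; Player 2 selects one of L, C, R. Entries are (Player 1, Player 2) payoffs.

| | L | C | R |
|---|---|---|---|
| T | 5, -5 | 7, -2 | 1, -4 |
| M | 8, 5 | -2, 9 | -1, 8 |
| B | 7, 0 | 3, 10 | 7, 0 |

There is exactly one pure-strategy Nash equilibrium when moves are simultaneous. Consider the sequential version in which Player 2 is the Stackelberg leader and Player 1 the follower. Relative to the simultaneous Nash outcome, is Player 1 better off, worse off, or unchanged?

Backward induction with Player 2 moving first.
- L: BR = M, leader payoff 5.
- C: BR = T, leader payoff -2.
- R: BR = B, leader payoff 0.
Among 5, -2, 0, the best is 5 at L. Subgame-perfect outcome: (M, L) with payoffs (8, 5).
Now find the simultaneous Nash equilibrium.
Player 1's best replies: L→M; C→T; R→B.
Player 2's best replies: T→C; M→C; B→C.
The unique mutual best reply is (T, C), giving (7, -2).
Player 1 earns 8 sequentially versus 7 at the Nash outcome: better off.

better off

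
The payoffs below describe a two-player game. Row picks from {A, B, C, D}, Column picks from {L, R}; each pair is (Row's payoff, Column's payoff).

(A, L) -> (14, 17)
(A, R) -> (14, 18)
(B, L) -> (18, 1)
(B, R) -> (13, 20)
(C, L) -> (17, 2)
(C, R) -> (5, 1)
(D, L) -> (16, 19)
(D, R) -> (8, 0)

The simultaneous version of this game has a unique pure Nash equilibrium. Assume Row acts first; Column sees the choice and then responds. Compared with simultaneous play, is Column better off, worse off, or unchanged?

Solve by backward induction (Row leads).
- A: Column compares 17, 18 and picks R; Row would get 14.
- B: Column compares 1, 20 and picks R; Row would get 13.
- C: Column compares 2, 1 and picks L; Row would get 17.
- D: Column compares 19, 0 and picks L; Row would get 16.
Among 14, 13, 17, 16, the best is 17 at C. Subgame-perfect outcome: (C, L) with payoffs (17, 2).
Now find the simultaneous Nash equilibrium.
Row's best replies: L→B; R→A.
Column's best replies: A→R; B→R; C→L; D→L.
Only (A, R) has each player best-responding; Nash payoffs (14, 18).
Column earns 2 sequentially versus 18 at the Nash outcome: worse off.

worse off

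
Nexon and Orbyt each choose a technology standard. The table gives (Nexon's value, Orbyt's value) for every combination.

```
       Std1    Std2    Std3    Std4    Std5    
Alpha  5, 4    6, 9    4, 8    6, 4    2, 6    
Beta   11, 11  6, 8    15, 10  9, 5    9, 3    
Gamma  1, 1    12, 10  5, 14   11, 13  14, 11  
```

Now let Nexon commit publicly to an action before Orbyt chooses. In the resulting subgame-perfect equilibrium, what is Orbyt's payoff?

Solve by backward induction (Nexon leads).
- Alpha: Orbyt compares 4, 9, 8, 4, 6 and picks Std2; Nexon would get 6.
- Beta: Orbyt compares 11, 8, 10, 5, 3 and picks Std1; Nexon would get 11.
- Gamma: Orbyt compares 1, 10, 14, 13, 11 and picks Std3; Nexon would get 5.
Nexon's induced payoffs are 6, 11, 5, so Nexon commits to Beta. Subgame-perfect outcome: (Beta, Std1) with payoffs (11, 11).

11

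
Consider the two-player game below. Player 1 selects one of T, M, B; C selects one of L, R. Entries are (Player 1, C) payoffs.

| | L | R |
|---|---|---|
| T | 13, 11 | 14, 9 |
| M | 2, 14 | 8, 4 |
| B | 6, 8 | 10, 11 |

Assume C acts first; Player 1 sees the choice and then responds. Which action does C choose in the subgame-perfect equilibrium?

Work backward from Player 1's decision.
- L → Player 1 plays T (best of 13, 2, 6); C gets 11.
- R → Player 1 plays T (best of 14, 8, 10); C gets 9.
C's induced payoffs are 11, 9, so C commits to L. Subgame-perfect outcome: (T, L) with payoffs (13, 11).

L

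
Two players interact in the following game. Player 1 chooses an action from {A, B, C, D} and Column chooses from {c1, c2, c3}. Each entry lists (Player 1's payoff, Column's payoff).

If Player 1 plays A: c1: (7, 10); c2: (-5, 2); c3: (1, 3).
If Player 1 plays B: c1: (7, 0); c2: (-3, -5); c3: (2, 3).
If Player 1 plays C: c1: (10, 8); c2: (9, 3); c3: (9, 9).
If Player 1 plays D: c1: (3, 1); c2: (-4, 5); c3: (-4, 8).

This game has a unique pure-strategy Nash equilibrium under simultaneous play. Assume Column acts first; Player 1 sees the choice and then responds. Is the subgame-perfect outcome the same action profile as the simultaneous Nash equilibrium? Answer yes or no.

yes

Solve by backward induction (Column leads).
- c1: Player 1 compares 7, 7, 10, 3 and picks C; Column would get 8.
- c2: Player 1 compares -5, -3, 9, -4 and picks C; Column would get 3.
- c3: Player 1 compares 1, 2, 9, -4 and picks C; Column would get 9.
Column's induced payoffs are 8, 3, 9, so Column commits to c3. Subgame-perfect outcome: (C, c3) with payoffs (9, 9).
Now find the simultaneous Nash equilibrium.
Player 1's best replies: c1→C; c2→C; c3→C.
Column's best replies: A→c1; B→c3; C→c3; D→c3.
The unique mutual best reply is (C, c3), giving (9, 9).
Sequential outcome (C, c3) coincides with the Nash profile (C, c3).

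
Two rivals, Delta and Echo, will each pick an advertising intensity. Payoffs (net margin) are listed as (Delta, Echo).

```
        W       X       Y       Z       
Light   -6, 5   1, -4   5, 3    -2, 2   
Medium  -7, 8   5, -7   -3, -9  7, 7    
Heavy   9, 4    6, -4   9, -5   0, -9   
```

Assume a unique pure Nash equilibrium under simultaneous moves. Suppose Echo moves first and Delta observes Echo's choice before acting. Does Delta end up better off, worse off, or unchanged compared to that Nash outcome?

worse off

Backward induction with Echo moving first.
- W: Delta compares -6, -7, 9 and picks Heavy; Echo would get 4.
- X: Delta compares 1, 5, 6 and picks Heavy; Echo would get -4.
- Y: Delta compares 5, -3, 9 and picks Heavy; Echo would get -5.
- Z: Delta compares -2, 7, 0 and picks Medium; Echo would get 7.
Among 4, -4, -5, 7, the best is 7 at Z. Subgame-perfect outcome: (Medium, Z) with payoffs (7, 7).
Under simultaneous play:
Delta's best replies: W→Heavy; X→Heavy; Y→Heavy; Z→Medium.
Echo's best replies: Light→W; Medium→W; Heavy→W.
The unique mutual best reply is (Heavy, W), giving (9, 4).
Delta earns 7 sequentially versus 9 at the Nash outcome: worse off.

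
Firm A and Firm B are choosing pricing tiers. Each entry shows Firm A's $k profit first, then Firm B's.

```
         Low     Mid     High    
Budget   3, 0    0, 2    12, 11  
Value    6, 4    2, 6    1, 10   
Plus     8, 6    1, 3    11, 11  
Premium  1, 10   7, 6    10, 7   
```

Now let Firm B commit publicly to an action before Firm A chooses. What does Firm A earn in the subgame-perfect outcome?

12

Backward induction with Firm B moving first.
- Low: BR = Plus, leader payoff 6.
- Mid: BR = Premium, leader payoff 6.
- High: BR = Budget, leader payoff 11.
Maximizing over 6, 6, 11, Firm B chooses High. Subgame-perfect outcome: (Budget, High) with payoffs (12, 11).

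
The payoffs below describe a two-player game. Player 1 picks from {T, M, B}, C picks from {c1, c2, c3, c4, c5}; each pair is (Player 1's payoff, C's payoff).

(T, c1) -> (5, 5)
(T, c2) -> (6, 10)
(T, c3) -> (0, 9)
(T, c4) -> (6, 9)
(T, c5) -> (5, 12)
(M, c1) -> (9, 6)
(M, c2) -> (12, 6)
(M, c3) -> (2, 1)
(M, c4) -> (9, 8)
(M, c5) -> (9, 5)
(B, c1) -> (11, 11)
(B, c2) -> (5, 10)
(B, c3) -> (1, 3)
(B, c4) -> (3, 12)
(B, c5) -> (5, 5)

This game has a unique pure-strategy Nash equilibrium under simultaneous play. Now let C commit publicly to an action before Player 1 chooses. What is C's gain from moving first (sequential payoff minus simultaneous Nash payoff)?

3

Solve by backward induction (C leads).
- c1: Player 1 compares 5, 9, 11 and picks B; C would get 11.
- c2: Player 1 compares 6, 12, 5 and picks M; C would get 6.
- c3: Player 1 compares 0, 2, 1 and picks M; C would get 1.
- c4: Player 1 compares 6, 9, 3 and picks M; C would get 8.
- c5: Player 1 compares 5, 9, 5 and picks M; C would get 5.
C's induced payoffs are 11, 6, 1, 8, 5, so C commits to c1. Subgame-perfect outcome: (B, c1) with payoffs (11, 11).
Now find the simultaneous Nash equilibrium.
Player 1's best replies: c1→B; c2→M; c3→M; c4→M; c5→M.
C's best replies: T→c5; M→c4; B→c4.
Only (M, c4) has each player best-responding; Nash payoffs (9, 8).
C's commitment gain: 11 − 8 = 3.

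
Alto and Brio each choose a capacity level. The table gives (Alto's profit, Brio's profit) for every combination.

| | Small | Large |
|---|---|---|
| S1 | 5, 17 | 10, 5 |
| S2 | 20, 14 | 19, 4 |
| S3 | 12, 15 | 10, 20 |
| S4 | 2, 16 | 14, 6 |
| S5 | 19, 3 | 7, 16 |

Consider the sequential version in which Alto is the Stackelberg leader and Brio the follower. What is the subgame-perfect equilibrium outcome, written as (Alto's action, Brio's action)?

(S2, Small)

Brio best-responds to each possible Alto move:
- S1: Brio compares 17, 5 and picks Small; Alto would get 5.
- S2: Brio compares 14, 4 and picks Small; Alto would get 20.
- S3: Brio compares 15, 20 and picks Large; Alto would get 10.
- S4: Brio compares 16, 6 and picks Small; Alto would get 2.
- S5: Brio compares 3, 16 and picks Large; Alto would get 7.
Alto's induced payoffs are 5, 20, 10, 2, 7, so Alto commits to S2. Subgame-perfect outcome: (S2, Small) with payoffs (20, 14).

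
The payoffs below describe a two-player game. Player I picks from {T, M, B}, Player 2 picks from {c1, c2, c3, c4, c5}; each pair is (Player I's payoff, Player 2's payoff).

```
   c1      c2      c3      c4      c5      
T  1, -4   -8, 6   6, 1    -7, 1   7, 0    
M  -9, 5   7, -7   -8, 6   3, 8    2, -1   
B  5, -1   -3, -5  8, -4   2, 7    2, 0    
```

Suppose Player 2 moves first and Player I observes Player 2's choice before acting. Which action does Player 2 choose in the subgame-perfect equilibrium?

Player I best-responds to each possible Player 2 move:
- c1 → Player I plays B (best of 1, -9, 5); Player 2 gets -1.
- c2 → Player I plays M (best of -8, 7, -3); Player 2 gets -7.
- c3 → Player I plays B (best of 6, -8, 8); Player 2 gets -4.
- c4 → Player I plays M (best of -7, 3, 2); Player 2 gets 8.
- c5 → Player I plays T (best of 7, 2, 2); Player 2 gets 0.
Player 2's induced payoffs are -1, -7, -4, 8, 0, so Player 2 commits to c4. Subgame-perfect outcome: (M, c4) with payoffs (3, 8).

c4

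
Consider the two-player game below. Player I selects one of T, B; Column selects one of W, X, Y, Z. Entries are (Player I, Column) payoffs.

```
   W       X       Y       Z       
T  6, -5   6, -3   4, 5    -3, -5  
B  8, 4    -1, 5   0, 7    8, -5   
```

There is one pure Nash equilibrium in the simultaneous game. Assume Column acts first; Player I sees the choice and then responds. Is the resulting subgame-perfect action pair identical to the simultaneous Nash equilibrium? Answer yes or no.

yes

Work backward from Player I's decision.
- W: BR = B, leader payoff 4.
- X: BR = T, leader payoff -3.
- Y: BR = T, leader payoff 5.
- Z: BR = B, leader payoff -5.
Column's induced payoffs are 4, -3, 5, -5, so Column commits to Y. Subgame-perfect outcome: (T, Y) with payoffs (4, 5).
Under simultaneous play:
Player I's best replies: W→B; X→T; Y→T; Z→B.
Column's best replies: T→Y; B→Y.
Only (T, Y) has each player best-responding; Nash payoffs (4, 5).
Sequential outcome (T, Y) coincides with the Nash profile (T, Y).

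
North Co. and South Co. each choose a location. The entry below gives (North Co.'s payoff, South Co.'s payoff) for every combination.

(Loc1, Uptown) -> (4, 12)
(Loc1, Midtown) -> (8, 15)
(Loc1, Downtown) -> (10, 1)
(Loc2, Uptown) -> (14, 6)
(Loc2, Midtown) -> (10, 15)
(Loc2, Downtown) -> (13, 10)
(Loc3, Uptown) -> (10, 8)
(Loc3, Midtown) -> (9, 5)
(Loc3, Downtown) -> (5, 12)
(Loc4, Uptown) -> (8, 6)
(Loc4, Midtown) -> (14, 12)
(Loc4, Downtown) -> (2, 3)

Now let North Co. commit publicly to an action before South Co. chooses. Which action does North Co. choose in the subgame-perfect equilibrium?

South Co. best-responds to each possible North Co. move:
- Loc1: South Co. compares 12, 15, 1 and picks Midtown; North Co. would get 8.
- Loc2: South Co. compares 6, 15, 10 and picks Midtown; North Co. would get 10.
- Loc3: South Co. compares 8, 5, 12 and picks Downtown; North Co. would get 5.
- Loc4: South Co. compares 6, 12, 3 and picks Midtown; North Co. would get 14.
Maximizing over 8, 10, 5, 14, North Co. chooses Loc4. Subgame-perfect outcome: (Loc4, Midtown) with payoffs (14, 12).

Loc4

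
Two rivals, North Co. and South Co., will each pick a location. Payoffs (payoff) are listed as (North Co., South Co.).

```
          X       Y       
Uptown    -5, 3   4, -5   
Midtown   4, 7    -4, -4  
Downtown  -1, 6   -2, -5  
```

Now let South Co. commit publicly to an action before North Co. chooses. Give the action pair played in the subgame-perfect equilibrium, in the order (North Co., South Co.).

(Midtown, X)

North Co. best-responds to each possible South Co. move:
- X: BR = Midtown, leader payoff 7.
- Y: BR = Uptown, leader payoff -5.
South Co.'s induced payoffs are 7, -5, so South Co. commits to X. Subgame-perfect outcome: (Midtown, X) with payoffs (4, 7).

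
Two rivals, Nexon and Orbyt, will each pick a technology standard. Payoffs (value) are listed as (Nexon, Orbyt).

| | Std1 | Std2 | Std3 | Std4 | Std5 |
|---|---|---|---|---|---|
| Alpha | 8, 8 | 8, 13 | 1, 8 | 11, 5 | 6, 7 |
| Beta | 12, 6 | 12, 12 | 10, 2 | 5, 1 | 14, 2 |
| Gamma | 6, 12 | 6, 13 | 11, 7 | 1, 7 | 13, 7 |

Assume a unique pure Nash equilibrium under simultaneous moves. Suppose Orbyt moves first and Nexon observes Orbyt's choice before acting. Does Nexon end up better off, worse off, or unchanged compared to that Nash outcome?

unchanged

Backward induction with Orbyt moving first.
- Std1 → Nexon plays Beta (best of 8, 12, 6); Orbyt gets 6.
- Std2 → Nexon plays Beta (best of 8, 12, 6); Orbyt gets 12.
- Std3 → Nexon plays Gamma (best of 1, 10, 11); Orbyt gets 7.
- Std4 → Nexon plays Alpha (best of 11, 5, 1); Orbyt gets 5.
- Std5 → Nexon plays Beta (best of 6, 14, 13); Orbyt gets 2.
Orbyt's induced payoffs are 6, 12, 7, 5, 2, so Orbyt commits to Std2. Subgame-perfect outcome: (Beta, Std2) with payoffs (12, 12).
Under simultaneous play:
Nexon's best replies: Std1→Beta; Std2→Beta; Std3→Gamma; Std4→Alpha; Std5→Beta.
Orbyt's best replies: Alpha→Std2; Beta→Std2; Gamma→Std2.
The unique mutual best reply is (Beta, Std2), giving (12, 12).
Nexon earns 12 sequentially versus 12 at the Nash outcome: unchanged.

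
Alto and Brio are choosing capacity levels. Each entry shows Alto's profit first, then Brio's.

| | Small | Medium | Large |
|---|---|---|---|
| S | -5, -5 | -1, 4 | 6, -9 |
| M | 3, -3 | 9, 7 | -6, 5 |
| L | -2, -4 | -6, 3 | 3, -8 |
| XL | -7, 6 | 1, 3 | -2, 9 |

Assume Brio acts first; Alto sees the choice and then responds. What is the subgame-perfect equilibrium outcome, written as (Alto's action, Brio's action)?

Work backward from Alto's decision.
- Small → Alto plays M (best of -5, 3, -2, -7); Brio gets -3.
- Medium → Alto plays M (best of -1, 9, -6, 1); Brio gets 7.
- Large → Alto plays S (best of 6, -6, 3, -2); Brio gets -9.
Maximizing over -3, 7, -9, Brio chooses Medium. Subgame-perfect outcome: (M, Medium) with payoffs (9, 7).

(M, Medium)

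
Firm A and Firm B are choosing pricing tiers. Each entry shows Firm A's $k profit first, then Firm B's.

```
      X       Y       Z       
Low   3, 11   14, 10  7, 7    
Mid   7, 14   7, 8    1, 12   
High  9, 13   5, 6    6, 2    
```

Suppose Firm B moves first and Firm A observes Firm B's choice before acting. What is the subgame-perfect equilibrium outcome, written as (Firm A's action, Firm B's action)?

(High, X)

Firm A best-responds to each possible Firm B move:
- X: BR = High, leader payoff 13.
- Y: BR = Low, leader payoff 10.
- Z: BR = Low, leader payoff 7.
Firm B's induced payoffs are 13, 10, 7, so Firm B commits to X. Subgame-perfect outcome: (High, X) with payoffs (9, 13).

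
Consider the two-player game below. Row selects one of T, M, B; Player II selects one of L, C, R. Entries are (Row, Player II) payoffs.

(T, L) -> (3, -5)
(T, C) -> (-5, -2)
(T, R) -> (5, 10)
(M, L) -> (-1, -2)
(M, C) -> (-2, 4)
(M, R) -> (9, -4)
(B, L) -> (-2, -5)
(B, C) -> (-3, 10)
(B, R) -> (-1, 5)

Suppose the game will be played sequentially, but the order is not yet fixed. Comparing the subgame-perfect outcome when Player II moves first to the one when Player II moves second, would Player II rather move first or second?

second

If Row leads: Player II's best replies are T→R, M→C, B→C; Row's induced payoffs 5, -2, -3; outcome (T, R), payoffs (5, 10).
If Player II leads: Row's best replies are L→T, C→M, R→M; Player II's induced payoffs -5, 4, -4; outcome (M, C), payoffs (-2, 4).
Player II gets 4 moving first and 10 moving second, so Player II prefers to move second.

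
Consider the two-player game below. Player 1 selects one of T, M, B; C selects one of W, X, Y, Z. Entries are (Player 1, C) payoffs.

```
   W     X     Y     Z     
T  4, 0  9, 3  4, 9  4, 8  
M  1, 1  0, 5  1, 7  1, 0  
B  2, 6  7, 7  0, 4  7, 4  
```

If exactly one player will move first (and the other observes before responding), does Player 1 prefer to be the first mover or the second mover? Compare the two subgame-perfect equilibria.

If Player 1 leads: C's best replies are T→Y, M→Y, B→X; Player 1's induced payoffs 4, 1, 7; outcome (B, X), payoffs (7, 7).
If C leads: Player 1's best replies are W→T, X→T, Y→T, Z→B; C's induced payoffs 0, 3, 9, 4; outcome (T, Y), payoffs (4, 9).
Player 1 gets 7 moving first and 4 moving second, so Player 1 prefers to move first.

first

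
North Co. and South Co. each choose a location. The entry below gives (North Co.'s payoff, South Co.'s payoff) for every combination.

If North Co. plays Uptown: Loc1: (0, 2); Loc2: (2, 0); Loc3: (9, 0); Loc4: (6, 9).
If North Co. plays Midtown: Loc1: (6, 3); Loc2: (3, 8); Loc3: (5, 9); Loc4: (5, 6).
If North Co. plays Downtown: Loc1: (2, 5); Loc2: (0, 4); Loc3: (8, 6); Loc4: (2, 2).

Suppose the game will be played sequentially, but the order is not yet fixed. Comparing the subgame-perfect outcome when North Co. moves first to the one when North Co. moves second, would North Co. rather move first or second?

first

If North Co. leads: South Co.'s best replies are Uptown→Loc4, Midtown→Loc3, Downtown→Loc3; North Co.'s induced payoffs 6, 5, 8; outcome (Downtown, Loc3), payoffs (8, 6).
If South Co. leads: North Co.'s best replies are Loc1→Midtown, Loc2→Midtown, Loc3→Uptown, Loc4→Uptown; South Co.'s induced payoffs 3, 8, 0, 9; outcome (Uptown, Loc4), payoffs (6, 9).
North Co. gets 8 moving first and 6 moving second, so North Co. prefers to move first.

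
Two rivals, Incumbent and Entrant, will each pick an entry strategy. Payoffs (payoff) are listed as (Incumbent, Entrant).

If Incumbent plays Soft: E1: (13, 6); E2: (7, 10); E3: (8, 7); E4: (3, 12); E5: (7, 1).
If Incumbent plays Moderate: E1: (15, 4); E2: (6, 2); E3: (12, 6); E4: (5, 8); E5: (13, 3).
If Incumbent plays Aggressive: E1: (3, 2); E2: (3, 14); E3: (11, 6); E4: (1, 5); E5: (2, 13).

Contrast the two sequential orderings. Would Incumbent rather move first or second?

second

If Incumbent leads: Entrant's best replies are Soft→E4, Moderate→E4, Aggressive→E2; Incumbent's induced payoffs 3, 5, 3; outcome (Moderate, E4), payoffs (5, 8).
If Entrant leads: Incumbent's best replies are E1→Moderate, E2→Soft, E3→Moderate, E4→Moderate, E5→Moderate; Entrant's induced payoffs 4, 10, 6, 8, 3; outcome (Soft, E2), payoffs (7, 10).
Incumbent gets 5 moving first and 7 moving second, so Incumbent prefers to move second.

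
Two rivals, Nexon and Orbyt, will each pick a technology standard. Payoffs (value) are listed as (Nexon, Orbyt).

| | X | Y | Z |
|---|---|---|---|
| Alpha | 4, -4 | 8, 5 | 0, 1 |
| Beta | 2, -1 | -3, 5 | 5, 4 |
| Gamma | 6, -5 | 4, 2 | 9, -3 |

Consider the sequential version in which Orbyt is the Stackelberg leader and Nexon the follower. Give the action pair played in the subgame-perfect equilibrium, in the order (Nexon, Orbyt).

(Alpha, Y)

Nexon best-responds to each possible Orbyt move:
- X → Nexon plays Gamma (best of 4, 2, 6); Orbyt gets -5.
- Y → Nexon plays Alpha (best of 8, -3, 4); Orbyt gets 5.
- Z → Nexon plays Gamma (best of 0, 5, 9); Orbyt gets -3.
Orbyt's induced payoffs are -5, 5, -3, so Orbyt commits to Y. Subgame-perfect outcome: (Alpha, Y) with payoffs (8, 5).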